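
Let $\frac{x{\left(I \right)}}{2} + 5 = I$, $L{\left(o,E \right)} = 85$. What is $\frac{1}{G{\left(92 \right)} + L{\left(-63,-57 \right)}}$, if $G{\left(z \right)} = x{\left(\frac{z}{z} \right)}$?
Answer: $\frac{1}{77} \approx 0.012987$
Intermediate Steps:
$x{\left(I \right)} = -10 + 2 I$
$G{\left(z \right)} = -8$ ($G{\left(z \right)} = -10 + 2 \frac{z}{z} = -10 + 2 \cdot 1 = -10 + 2 = -8$)
$\frac{1}{G{\left(92 \right)} + L{\left(-63,-57 \right)}} = \frac{1}{-8 + 85} = \frac{1}{77}$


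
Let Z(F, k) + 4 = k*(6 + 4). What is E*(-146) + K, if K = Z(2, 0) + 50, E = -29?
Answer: 4280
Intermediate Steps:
Z(F, k) = -4 + 10*k (Z(F, k) = -4 + k*(6 + 4) = -4 + k*10 = -4 + 10*k)
K = 46 (K = (-4 + 10*0) + 50 = (-4 + 0) + 50 = -4 + 50 = 46)
E*(-146) + K = -29*(-146) + 46 = 4234 + 46 = 4280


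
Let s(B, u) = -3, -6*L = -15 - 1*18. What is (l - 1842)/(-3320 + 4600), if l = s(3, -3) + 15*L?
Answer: -705/512 ≈ -1.3770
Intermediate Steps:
L = 11/2 (L = -(-15 - 1*18)/6 = -(-15 - 18)/6 = -⅙*(-33) = 11/2 ≈ 5.5000)
l = 159/2 (l = -3 + 15*(11/2) = -3 + 165/2 = 159/2 ≈ 79.500)
(l - 1842)/(-3320 + 4600) = (159/2 - 1842)/(-3320 + 4600) = -3525/2/1280 = -3525/2*1/1280 = -705/512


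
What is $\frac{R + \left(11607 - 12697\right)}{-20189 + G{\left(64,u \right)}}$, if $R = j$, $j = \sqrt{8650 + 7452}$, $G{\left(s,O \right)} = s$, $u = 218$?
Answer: $\frac{218}{4025} - \frac{\sqrt{16102}}{20125} \approx 0.047856$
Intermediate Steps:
$j = \sqrt{16102} \approx 126.89$
$R = \sqrt{16102} \approx 126.89$
$\frac{R + \left(11607 - 12697\right)}{-20189 + G{\left(64,u \right)}} = \frac{\sqrt{16102} + \left(11607 - 12697\right)}{-20189 + 64} = \frac{\sqrt{16102} - 1090}{-20125} = \left(-1090 + \sqrt{16102}\right) \left(- \frac{1}{20125}\right) = \frac{218}{4025} - \frac{\sqrt{16102}}{20125}$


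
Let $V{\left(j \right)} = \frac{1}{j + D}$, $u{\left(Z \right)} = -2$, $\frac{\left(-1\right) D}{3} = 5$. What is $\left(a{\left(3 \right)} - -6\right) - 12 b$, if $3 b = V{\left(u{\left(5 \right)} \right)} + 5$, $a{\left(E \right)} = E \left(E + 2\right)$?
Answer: $\frac{21}{17} \approx 1.2353$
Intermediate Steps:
$D = -15$ ($D = \left(-3\right) 5 = -15$)
$V{\left(j \right)} = \frac{1}{-15 + j}$ ($V{\left(j \right)} = \frac{1}{j - 15} = \frac{1}{-15 + j}$)
$a{\left(E \right)} = E \left(2 + E\right)$
$b = \frac{28}{17}$ ($b = \frac{\frac{1}{-15 - 2} + 5}{3} = \frac{\frac{1}{-17} + 5}{3} = \frac{- \frac{1}{17} + 5}{3} = \frac{1}{3} \cdot \frac{84}{17} = \frac{28}{17} \approx 1.6471$)
$\left(a{\left(3 \right)} - -6\right) - 12 b = \left(3 \left(2 + 3\right) - -6\right) - \frac{336}{17} = \left(3 \cdot 5 + 6\right) - \frac{336}{17} = \left(15 + 6\right) - \frac{336}{17} = 21 - \frac{336}{17} = \frac{21}{17}$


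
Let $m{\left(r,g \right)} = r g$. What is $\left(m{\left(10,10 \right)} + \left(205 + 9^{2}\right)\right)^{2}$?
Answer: $148996$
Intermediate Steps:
$m{\left(r,g \right)} = g r$
$\left(m{\left(10,10 \right)} + \left(205 + 9^{2}\right)\right)^{2} = \left(10 \cdot 10 + \left(205 + 9^{2}\right)\right)^{2} = \left(100 + \left(205 + 81\right)\right)^{2} = \left(100 + 286\right)^{2} = 386^{2} = 148996$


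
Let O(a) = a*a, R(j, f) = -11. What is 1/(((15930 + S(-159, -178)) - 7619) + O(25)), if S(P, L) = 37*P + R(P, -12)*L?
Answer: 1/5011 ≈ 0.00019956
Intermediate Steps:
O(a) = a**2
S(P, L) = -11*L + 37*P (S(P, L) = 37*P - 11*L = -11*L + 37*P)
1/(((15930 + S(-159, -178)) - 7619) + O(25)) = 1/(((15930 + (-11*(-178) + 37*(-159))) - 7619) + 25**2) = 1/(((15930 + (1958 - 5883)) - 7619) + 625) = 1/(((15930 - 3925) - 7619) + 625) = 1/((12005 - 7619) + 625) = 1/(4386 + 625) = 1/5011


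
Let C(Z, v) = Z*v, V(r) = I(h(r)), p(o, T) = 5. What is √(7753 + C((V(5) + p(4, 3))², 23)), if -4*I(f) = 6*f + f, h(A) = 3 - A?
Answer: √37659/2 ≈ 97.030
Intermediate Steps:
I(f) = -7*f/4 (I(f) = -(6*f + f)/4 = -7*f/4)
V(r) = -21/4 + 7*r/4 (V(r) = -7*(3 - r)/4 = -21/4 + 7*r/4)
√(7753 + C((V(5) + p(4, 3))², 23)) = √(7753 + ((-21/4 + (7/4)*5) + 5)²*23) = √(7753 + ((-21/4 + 35/4) + 5)²*23) = √(7753 + (7/2 + 5)²*23) = √(7753 + (17/2)²*23) = √(7753 + (289/4)*23) = √(7753 + 6647/4) = √(37659/4) = √37659/2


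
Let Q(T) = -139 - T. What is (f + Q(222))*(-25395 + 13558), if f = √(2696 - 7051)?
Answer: 4273157 - 11837*I*√4355 ≈ 4.2732e+6 - 7.8115e+5*I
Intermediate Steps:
f = I*√4355 (f = √(-4355) = I*√4355 ≈ 65.992*I)
(f + Q(222))*(-25395 + 13558) = (I*√4355 + (-139 - 1*222))*(-25395 + 13558) = (I*√4355 + (-139 - 222))*(-11837) = (I*√4355 - 361)*(-11837) = (-361 + I*√4355)*(-11837) = 4273157 - 11837*I*√4355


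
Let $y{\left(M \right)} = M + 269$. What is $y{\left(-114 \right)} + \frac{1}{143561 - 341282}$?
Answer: $\frac{30646754}{197721} \approx 155.0$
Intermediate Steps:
$y{\left(M \right)} = 269 + M$
$y{\left(-114 \right)} + \frac{1}{143561 - 341282} = \left(269 - 114\right) + \frac{1}{143561 - 341282} = 155 + \frac{1}{-197721} = 155 - \frac{1}{197721} = \frac{30646754}{197721}$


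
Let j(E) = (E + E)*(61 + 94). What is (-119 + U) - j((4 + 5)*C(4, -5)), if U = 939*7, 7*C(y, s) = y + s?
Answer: 47968/7 ≈ 6852.6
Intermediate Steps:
C(y, s) = s/7 + y/7 (C(y, s) = (y + s)/7 = (s + y)/7 = s/7 + y/7)
U = 6573
j(E) = 310*E (j(E) = (2*E)*155 = 310*E)
(-119 + U) - j((4 + 5)*C(4, -5)) = (-119 + 6573) - 310*(4 + 5)*((1/7)*(-5) + (1/7)*4) = 6454 - 310*9*(-5/7 + 4/7) = 6454 - 310*9*(-1/7) = 6454 - 310*(-9)/7 = 6454 - 1*(-2790/7) = 6454 + 2790/7 = 47968/7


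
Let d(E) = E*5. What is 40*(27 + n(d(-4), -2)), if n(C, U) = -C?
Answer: 1880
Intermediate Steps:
d(E) = 5*E
40*(27 + n(d(-4), -2)) = 40*(27 - 5*(-4)) = 40*(27 - 1*(-20)) = 40*(27 + 20) = 40*47 = 1880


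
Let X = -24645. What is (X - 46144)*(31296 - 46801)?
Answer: 1097583445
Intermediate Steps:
(X - 46144)*(31296 - 46801) = (-24645 - 46144)*(31296 - 46801) = -70789*(-15505) = 1097583445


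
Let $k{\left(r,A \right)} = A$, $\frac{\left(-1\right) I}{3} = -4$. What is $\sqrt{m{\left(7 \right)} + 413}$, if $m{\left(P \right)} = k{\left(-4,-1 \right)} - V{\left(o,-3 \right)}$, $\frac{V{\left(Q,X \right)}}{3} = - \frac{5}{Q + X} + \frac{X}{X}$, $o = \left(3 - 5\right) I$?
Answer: $\frac{2 \sqrt{919}}{3} \approx 20.21$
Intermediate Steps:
$I = 12$ ($I = \left(-3\right) \left(-4\right) = 12$)
$o = -24$ ($o = \left(3 - 5\right) 12 = \left(-2\right) 12 = -24$)
$V{\left(Q,X \right)} = 3 - \frac{15}{Q + X}$ ($V{\left(Q,X \right)} = 3 \left(- \frac{5}{Q + X} + \frac{X}{X}\right) = 3 \left(- \frac{5}{Q + X} + 1\right) = 3 \left(1 - \frac{5}{Q + X}\right) = 3 - \frac{15}{Q + X}$)
$m{\left(P \right)} = - \frac{41}{9}$ ($m{\left(P \right)} = -1 - \frac{3 \left(-5 - 24 - 3\right)}{-24 - 3} = -1 - 3 \frac{1}{-27} \left(-32\right) = -1 - 3 \left(- \frac{1}{27}\right) \left(-32\right) = -1 - \frac{32}{9} = - \frac{41}{9}$)
$\sqrt{m{\left(7 \right)} + 413} = \sqrt{- \frac{41}{9} + 413} = \sqrt{\frac{3676}{9}} = \frac{2 \sqrt{919}}{3}$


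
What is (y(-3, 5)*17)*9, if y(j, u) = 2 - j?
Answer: 765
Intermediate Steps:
(y(-3, 5)*17)*9 = ((2 - 1*(-3))*17)*9 = ((2 + 3)*17)*9 = (5*17)*9 = 85*9 = 765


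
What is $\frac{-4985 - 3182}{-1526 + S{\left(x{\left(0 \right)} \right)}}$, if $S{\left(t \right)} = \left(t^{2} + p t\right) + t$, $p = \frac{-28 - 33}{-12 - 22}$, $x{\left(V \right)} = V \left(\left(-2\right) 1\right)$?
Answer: $\frac{8167}{1526} \approx 5.3519$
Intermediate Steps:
$x{\left(V \right)} = - 2 V$ ($x{\left(V \right)} = V \left(-2\right) = - 2 V$)
$p = \frac{61}{34}$ ($p = - \frac{61}{-34} = \left(-61\right) \left(- \frac{1}{34}\right) = \frac{61}{34} \approx 1.7941$)
$S{\left(t \right)} = t^{2} + \frac{95 t}{34}$ ($S{\left(t \right)} = \left(t^{2} + \frac{61 t}{34}\right) + t = t^{2} + \frac{95 t}{34}$)
$\frac{-4985 - 3182}{-1526 + S{\left(x{\left(0 \right)} \right)}} = \frac{-4985 - 3182}{-1526 + \frac{\left(-2\right) 0 \left(95 + 34 \left(\left(-2\right) 0\right)\right)}{34}} = - \frac{8167}{-1526 + \frac{1}{34} \cdot 0 \left(95 + 34 \cdot 0\right)} = - \frac{8167}{-1526 + \frac{1}{34} \cdot 0 \left(95 + 0\right)} = - \frac{8167}{-1526 + \frac{1}{34} \cdot 0 \cdot 95} = - \frac{8167}{-1526 + 0} = - \frac{8167}{-1526} = \left(-8167\right) \left(- \frac{1}{1526}\right) = \frac{8167}{1526}$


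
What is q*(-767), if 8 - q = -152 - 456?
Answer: -472472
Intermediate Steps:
q = 616 (q = 8 - (-152 - 456) = 8 - 1*(-608) = 8 + 608 = 616)
q*(-767) = 616*(-767) = -472472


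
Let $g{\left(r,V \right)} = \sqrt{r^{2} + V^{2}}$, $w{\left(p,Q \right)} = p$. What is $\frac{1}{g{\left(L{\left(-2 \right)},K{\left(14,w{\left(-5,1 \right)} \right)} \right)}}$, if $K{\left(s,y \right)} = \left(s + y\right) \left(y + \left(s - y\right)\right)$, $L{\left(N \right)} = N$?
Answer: $\frac{\sqrt{3970}}{7940} \approx 0.0079355$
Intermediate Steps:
$K{\left(s,y \right)} = s \left(s + y\right)$ ($K{\left(s,y \right)} = \left(s + y\right) s = s \left(s + y\right)$)
$g{\left(r,V \right)} = \sqrt{V^{2} + r^{2}}$
$\frac{1}{g{\left(L{\left(-2 \right)},K{\left(14,w{\left(-5,1 \right)} \right)} \right)}} = \frac{1}{\sqrt{\left(14 \left(14 - 5\right)\right)^{2} + \left(-2\right)^{2}}} = \frac{1}{\sqrt{\left(14 \cdot 9\right)^{2} + 4}} = \frac{1}{\sqrt{126^{2} + 4}} = \frac{1}{\sqrt{15876 + 4}} = \frac{1}{\sqrt{15880}} = \frac{1}{2 \sqrt{3970}} = \frac{\sqrt{3970}}{7940}$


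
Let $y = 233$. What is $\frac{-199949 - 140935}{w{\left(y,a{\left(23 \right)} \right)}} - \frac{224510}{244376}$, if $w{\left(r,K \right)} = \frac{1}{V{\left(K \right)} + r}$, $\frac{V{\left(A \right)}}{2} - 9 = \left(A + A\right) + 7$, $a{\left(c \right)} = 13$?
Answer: $- \frac{1200333022829}{11108} \approx -1.0806 \cdot 10^{8}$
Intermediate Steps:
$V{\left(A \right)} = 32 + 4 A$ ($V{\left(A \right)} = 18 + 2 \left(\left(A + A\right) + 7\right) = 18 + 2 \left(2 A + 7\right) = 18 + 2 \left(7 + 2 A\right) = 18 + \left(14 + 4 A\right) = 32 + 4 A$)
$w{\left(r,K \right)} = \frac{1}{32 + r + 4 K}$ ($w{\left(r,K \right)} = \frac{1}{\left(32 + 4 K\right) + r} = \frac{1}{32 + r + 4 K}$)
$\frac{-199949 - 140935}{w{\left(y,a{\left(23 \right)} \right)}} - \frac{224510}{244376} = \frac{-199949 - 140935}{\frac{1}{32 + 233 + 4 \cdot 13}} - \frac{224510}{244376} = \frac{-199949 - 140935}{\frac{1}{32 + 233 + 52}} - \frac{10205}{11108} = - \frac{340884}{\frac{1}{317}} - \frac{10205}{11108} = - 340884 \frac{1}{\frac{1}{317}} - \frac{10205}{11108} = \left(-340884\right) 317 - \frac{10205}{11108} = -108060228 - \frac{10205}{11108} = - \frac{1200333022829}{11108}$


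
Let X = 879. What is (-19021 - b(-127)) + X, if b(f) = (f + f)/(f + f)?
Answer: -18143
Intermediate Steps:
b(f) = 1 (b(f) = (2*f)/((2*f)) = (2*f)*(1/(2*f)) = 1)
(-19021 - b(-127)) + X = (-19021 - 1*1) + 879 = (-19021 - 1) + 879 = -19022 + 879 = -18143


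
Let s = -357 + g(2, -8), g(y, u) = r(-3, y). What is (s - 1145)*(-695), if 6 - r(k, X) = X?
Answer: 1041110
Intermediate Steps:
r(k, X) = 6 - X
g(y, u) = 6 - y
s = -353 (s = -357 + (6 - 1*2) = -357 + (6 - 2) = -357 + 4 = -353)
(s - 1145)*(-695) = (-353 - 1145)*(-695) = -1498*(-695) = 1041110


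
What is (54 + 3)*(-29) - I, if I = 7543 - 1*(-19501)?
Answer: -28697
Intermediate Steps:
I = 27044 (I = 7543 + 19501 = 27044)
(54 + 3)*(-29) - I = (54 + 3)*(-29) - 1*27044 = 57*(-29) - 27044 = -1653 - 27044 = -28697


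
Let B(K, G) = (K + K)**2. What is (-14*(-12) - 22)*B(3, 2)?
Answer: 5256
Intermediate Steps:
B(K, G) = 4*K**2 (B(K, G) = (2*K)**2 = 4*K**2)
(-14*(-12) - 22)*B(3, 2) = (-14*(-12) - 22)*(4*3**2) = (168 - 22)*(4*9) = 146*36 = 5256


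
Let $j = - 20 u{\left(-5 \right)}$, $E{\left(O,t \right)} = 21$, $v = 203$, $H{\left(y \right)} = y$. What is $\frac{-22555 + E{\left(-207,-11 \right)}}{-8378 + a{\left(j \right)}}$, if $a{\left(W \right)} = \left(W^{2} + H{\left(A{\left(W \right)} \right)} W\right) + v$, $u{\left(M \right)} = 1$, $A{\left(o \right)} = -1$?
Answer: $\frac{22534}{7755} \approx 2.9057$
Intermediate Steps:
$j = -20$ ($j = \left(-20\right) 1 = -20$)
$a{\left(W \right)} = 203 + W^{2} - W$ ($a{\left(W \right)} = \left(W^{2} - W\right) + 203 = 203 + W^{2} - W$)
$\frac{-22555 + E{\left(-207,-11 \right)}}{-8378 + a{\left(j \right)}} = \frac{-22555 + 21}{-8378 + \left(203 + \left(-20\right)^{2} - -20\right)} = - \frac{22534}{-8378 + \left(203 + 400 + 20\right)} = - \frac{22534}{-8378 + 623} = - \frac{22534}{-7755} = \left(-22534\right) \left(- \frac{1}{7755}\right) = \frac{22534}{7755}$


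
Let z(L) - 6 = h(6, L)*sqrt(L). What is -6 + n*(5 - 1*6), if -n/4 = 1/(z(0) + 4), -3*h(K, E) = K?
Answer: -28/5 ≈ -5.6000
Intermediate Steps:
h(K, E) = -K/3
z(L) = 6 - 2*sqrt(L) (z(L) = 6 + (-1/3*6)*sqrt(L) = 6 - 2*sqrt(L))
n = -2/5 (n = -4/((6 - 2*sqrt(0)) + 4) = -4/((6 - 2*0) + 4) = -4/((6 + 0) + 4) = -4/(6 + 4) = -4/10 = -4*1/10 = -2/5 ≈ -0.40000)
-6 + n*(5 - 1*6) = -6 - 2*(5 - 1*6)/5 = -6 - 2*(5 - 6)/5 = -6 - 2/5*(-1) = -6 + 2/5 = -28/5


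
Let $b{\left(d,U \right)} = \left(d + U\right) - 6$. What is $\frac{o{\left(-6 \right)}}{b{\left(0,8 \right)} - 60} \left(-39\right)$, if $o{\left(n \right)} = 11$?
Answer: $\frac{429}{58} \approx 7.3966$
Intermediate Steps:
$b{\left(d,U \right)} = -6 + U + d$ ($b{\left(d,U \right)} = \left(U + d\right) - 6 = -6 + U + d$)
$\frac{o{\left(-6 \right)}}{b{\left(0,8 \right)} - 60} \left(-39\right) = \frac{1}{\left(-6 + 8 + 0\right) - 60} \cdot 11 \left(-39\right) = \frac{1}{2 - 60} \cdot 11 \left(-39\right) = \frac{1}{-58} \cdot 11 \left(-39\right) = \left(- \frac{1}{58}\right) 11 \left(-39\right) = \left(- \frac{11}{58}\right) \left(-39\right) = \frac{429}{58}$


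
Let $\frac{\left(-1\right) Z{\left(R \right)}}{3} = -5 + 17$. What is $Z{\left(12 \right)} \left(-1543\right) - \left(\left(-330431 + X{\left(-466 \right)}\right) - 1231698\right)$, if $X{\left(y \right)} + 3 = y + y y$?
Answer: $1400990$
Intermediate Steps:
$Z{\left(R \right)} = -36$ ($Z{\left(R \right)} = - 3 \left(-5 + 17\right) = \left(-3\right) 12 = -36$)
$X{\left(y \right)} = -3 + y + y^{2}$ ($X{\left(y \right)} = -3 + \left(y + y y\right) = -3 + \left(y + y^{2}\right) = -3 + y + y^{2}$)
$Z{\left(12 \right)} \left(-1543\right) - \left(\left(-330431 + X{\left(-466 \right)}\right) - 1231698\right) = \left(-36\right) \left(-1543\right) - \left(\left(-330431 - \left(469 - 217156\right)\right) - 1231698\right) = 55548 - \left(\left(-330431 - -216687\right) - 1231698\right) = 55548 - \left(\left(-330431 + 216687\right) - 1231698\right) = 55548 - \left(-113744 - 1231698\right) = 55548 - -1345442 = 55548 + 1345442 = 1400990$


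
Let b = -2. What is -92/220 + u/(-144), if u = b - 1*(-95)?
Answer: -2809/2640 ≈ -1.0640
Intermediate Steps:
u = 93 (u = -2 - 1*(-95) = -2 + 95 = 93)
-92/220 + u/(-144) = -92/220 + 93/(-144) = -92*1/220 + 93*(-1/144) = -23/55 - 31/48 = -2809/2640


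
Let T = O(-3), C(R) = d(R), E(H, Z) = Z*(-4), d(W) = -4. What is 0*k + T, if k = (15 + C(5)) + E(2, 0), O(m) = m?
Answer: -3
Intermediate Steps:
E(H, Z) = -4*Z
C(R) = -4
T = -3
k = 11 (k = (15 - 4) - 4*0 = 11 + 0 = 11)
0*k + T = 0*11 - 3 = 0 - 3 = -3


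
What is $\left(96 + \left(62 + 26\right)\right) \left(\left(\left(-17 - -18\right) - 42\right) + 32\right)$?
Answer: $-1656$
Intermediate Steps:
$\left(96 + \left(62 + 26\right)\right) \left(\left(\left(-17 - -18\right) - 42\right) + 32\right) = \left(96 + 88\right) \left(\left(\left(-17 + 18\right) - 42\right) + 32\right) = 184 \left(\left(1 - 42\right) + 32\right) = 184 \left(-41 + 32\right) = 184 \left(-9\right) = -1656$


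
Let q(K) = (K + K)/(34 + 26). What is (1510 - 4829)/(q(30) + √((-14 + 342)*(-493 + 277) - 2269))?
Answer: 3319*I/(-I + 17*√253) ≈ -0.045392 + 12.274*I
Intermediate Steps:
q(K) = K/30 (q(K) = (2*K)/60 = (2*K)*(1/60) = K/30)
(1510 - 4829)/(q(30) + √((-14 + 342)*(-493 + 277) - 2269)) = (1510 - 4829)/((1/30)*30 + √((-14 + 342)*(-493 + 277) - 2269)) = -3319/(1 + √(328*(-216) - 2269)) = -3319/(1 + √(-70848 - 2269)) = -3319/(1 + √(-73117)) = -3319/(1 + 17*I*√253)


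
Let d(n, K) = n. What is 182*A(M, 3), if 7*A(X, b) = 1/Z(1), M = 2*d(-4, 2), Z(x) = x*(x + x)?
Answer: 13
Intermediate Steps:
Z(x) = 2*x**2 (Z(x) = x*(2*x) = 2*x**2)
M = -8 (M = 2*(-4) = -8)
A(X, b) = 1/14 (A(X, b) = (1/(2*1**2))/7 = (1/(2*1))/7 = (1/2)/7 = (1*(1/2))/7 = (1/7)*(1/2) = 1/14)
182*A(M, 3) = 182*(1/14) = 13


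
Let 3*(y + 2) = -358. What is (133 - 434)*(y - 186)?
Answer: 277522/3 ≈ 92507.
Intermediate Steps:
y = -364/3 (y = -2 + (1/3)*(-358) = -2 - 358/3 = -364/3 ≈ -121.33)
(133 - 434)*(y - 186) = (133 - 434)*(-364/3 - 186) = -301*(-922/3) = 277522/3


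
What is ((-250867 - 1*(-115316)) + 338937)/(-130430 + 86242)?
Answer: -101693/22094 ≈ -4.6027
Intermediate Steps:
((-250867 - 1*(-115316)) + 338937)/(-130430 + 86242) = ((-250867 + 115316) + 338937)/(-44188) = (-135551 + 338937)*(-1/44188) = 203386*(-1/44188) = -101693/22094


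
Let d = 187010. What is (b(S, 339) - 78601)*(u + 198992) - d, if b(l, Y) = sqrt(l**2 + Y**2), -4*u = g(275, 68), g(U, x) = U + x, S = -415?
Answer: -62537668665/4 + 795625*sqrt(287146)/4 ≈ -1.5528e+10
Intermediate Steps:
u = -343/4 (u = -(275 + 68)/4 = -1/4*343 = -343/4 ≈ -85.750)
b(l, Y) = sqrt(Y**2 + l**2)
(b(S, 339) - 78601)*(u + 198992) - d = (sqrt(339**2 + (-415)**2) - 78601)*(-343/4 + 198992) - 1*187010 = (sqrt(114921 + 172225) - 78601)*(795625/4) - 187010 = (sqrt(287146) - 78601)*(795625/4) - 187010 = (-78601 + sqrt(287146))*(795625/4) - 187010 = (-62536920625/4 + 795625*sqrt(287146)/4) - 187010 = -62537668665/4 + 795625*sqrt(287146)/4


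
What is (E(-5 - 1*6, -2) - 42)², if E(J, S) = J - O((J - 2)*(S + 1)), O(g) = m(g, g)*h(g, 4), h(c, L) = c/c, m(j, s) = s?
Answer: 4356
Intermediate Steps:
h(c, L) = 1
O(g) = g (O(g) = g*1 = g)
E(J, S) = J - (1 + S)*(-2 + J) (E(J, S) = J - (J - 2)*(S + 1) = J - (-2 + J)*(1 + S) = J - (1 + S)*(-2 + J))
(E(-5 - 1*6, -2) - 42)² = ((2 + 2*(-2) - 1*(-5 - 1*6)*(-2)) - 42)² = ((2 - 4 - 1*(-5 - 6)*(-2)) - 42)² = ((2 - 4 - 1*(-11)*(-2)) - 42)² = ((2 - 4 - 22) - 42)² = (-24 - 42)² = (-66)² = 4356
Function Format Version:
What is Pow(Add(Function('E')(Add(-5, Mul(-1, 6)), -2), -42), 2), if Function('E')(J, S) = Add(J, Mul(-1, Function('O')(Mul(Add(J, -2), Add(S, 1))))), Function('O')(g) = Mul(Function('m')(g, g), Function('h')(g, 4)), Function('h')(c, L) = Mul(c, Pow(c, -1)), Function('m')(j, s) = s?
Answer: 4356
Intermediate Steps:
Function('h')(c, L) = 1
Function('O')(g) = g (Function('O')(g) = Mul(g, 1) = g)
Function('E')(J, S) = Add(J, Mul(-1, Add(1, S), Add(-2, J))) (Function('E')(J, S) = Add(J, Mul(-1, Mul(Add(J, -2), Add(S, 1)))) = Add(J, Mul(-1, Mul(Add(-2, J), Add(1, S)))) = Add(J, Mul(-1, Mul(Add(1, S), Add(-2, J)))) = Add(J, Mul(-1, Add(1, S), Add(-2, J))))
Pow(Add(Function('E')(Add(-5, Mul(-1, 6)), -2), -42), 2) = Pow(Add(Add(2, Mul(2, -2), Mul(-1, Add(-5, Mul(-1, 6)), -2)), -42), 2) = Pow(Add(Add(2, -4, Mul(-1, Add(-5, -6), -2)), -42), 2) = Pow(Add(Add(2, -4, Mul(-1, -11, -2)), -42), 2) = Pow(Add(Add(2, -4, -22), -42), 2) = Pow(Add(-24, -42), 2) = Pow(-66, 2) = 4356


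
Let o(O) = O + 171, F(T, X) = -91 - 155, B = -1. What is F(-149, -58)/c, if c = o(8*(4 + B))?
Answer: -82/65 ≈ -1.2615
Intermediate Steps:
F(T, X) = -246
o(O) = 171 + O
c = 195 (c = 171 + 8*(4 - 1) = 171 + 8*3 = 171 + 24 = 195)
F(-149, -58)/c = -246/195 = -246*1/195 = -82/65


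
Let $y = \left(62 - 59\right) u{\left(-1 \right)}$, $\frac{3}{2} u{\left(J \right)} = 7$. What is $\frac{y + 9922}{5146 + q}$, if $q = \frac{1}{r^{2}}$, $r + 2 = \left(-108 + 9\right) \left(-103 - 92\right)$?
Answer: $\frac{3702211318224}{1917429493115} \approx 1.9308$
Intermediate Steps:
$u{\left(J \right)} = \frac{14}{3}$ ($u{\left(J \right)} = \frac{2}{3} \cdot 7 = \frac{14}{3}$)
$y = 14$ ($y = \left(62 - 59\right) \frac{14}{3} = 3 \cdot \frac{14}{3} = 14$)
$r = 19303$ ($r = -2 + \left(-108 + 9\right) \left(-103 - 92\right) = -2 - -19305 = -2 + 19305 = 19303$)
$q = \frac{1}{372605809}$ ($q = \frac{1}{19303^{2}} = \frac{1}{372605809} \approx 2.6838 \cdot 10^{-9}$)
$\frac{y + 9922}{5146 + q} = \frac{14 + 9922}{5146 + \frac{1}{372605809}} = \frac{9936}{\frac{1917429493115}{372605809}} = 9936 \cdot \frac{372605809}{1917429493115} = \frac{3702211318224}{1917429493115}$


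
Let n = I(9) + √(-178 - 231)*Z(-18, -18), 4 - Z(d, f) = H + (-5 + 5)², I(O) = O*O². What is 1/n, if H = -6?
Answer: 729/572341 - 10*I*√409/572341 ≈ 0.0012737 - 0.00035335*I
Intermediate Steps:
I(O) = O³
Z(d, f) = 10 (Z(d, f) = 4 - (-6 + (-5 + 5)²) = 4 - (-6 + 0²) = 4 - (-6 + 0) = 4 - 1*(-6) = 4 + 6 = 10)
n = 729 + 10*I*√409 (n = 9³ + √(-178 - 231)*10 = 729 + √(-409)*10 = 729 + (I*√409)*10 = 729 + 10*I*√409 ≈ 729.0 + 202.24*I)
1/n = 1/(729 + 10*I*√409)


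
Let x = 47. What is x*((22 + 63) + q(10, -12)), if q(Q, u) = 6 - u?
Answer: 4841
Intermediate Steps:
x*((22 + 63) + q(10, -12)) = 47*((22 + 63) + (6 - 1*(-12))) = 47*(85 + (6 + 12)) = 47*(85 + 18) = 47*103 = 4841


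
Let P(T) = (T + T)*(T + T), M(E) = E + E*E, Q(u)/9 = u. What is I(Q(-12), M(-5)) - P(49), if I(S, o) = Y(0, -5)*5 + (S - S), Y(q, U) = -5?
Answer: -9629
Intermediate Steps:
Q(u) = 9*u
M(E) = E + E²
I(S, o) = -25 (I(S, o) = -5*5 + (S - S) = -25 + 0 = -25)
P(T) = 4*T² (P(T) = (2*T)*(2*T) = 4*T²)
I(Q(-12), M(-5)) - P(49) = -25 - 4*49² = -25 - 4*2401 = -25 - 1*9604 = -25 - 9604 = -9629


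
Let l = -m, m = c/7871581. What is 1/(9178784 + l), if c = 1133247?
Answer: 7871581/72251540604257 ≈ 1.0895e-7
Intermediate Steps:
m = 1133247/7871581 ≈ 0.14397
l = -1133247/7871581 (l = -1*1133247/7871581 = -1133247/7871581 ≈ -0.14397)
1/(9178784 + l) = 1/(9178784 - 1133247/7871581) = 1/(72251540604257/7871581) = 7871581/72251540604257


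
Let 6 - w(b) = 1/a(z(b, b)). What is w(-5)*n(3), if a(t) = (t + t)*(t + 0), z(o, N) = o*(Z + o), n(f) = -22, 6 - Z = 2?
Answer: -3289/25 ≈ -131.56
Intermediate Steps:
Z = 4 (Z = 6 - 1*2 = 6 - 2 = 4)
z(o, N) = o*(4 + o)
a(t) = 2*t² (a(t) = (2*t)*t = 2*t²)
w(b) = 6 - 1/(2*b²*(4 + b)²) (w(b) = 6 - 1/(2*(b*(4 + b))²) = 6 - 1/(2*(b²*(4 + b)²)) = 6 - 1/(2*b²*(4 + b)²))
w(-5)*n(3) = (6 - ½/((-5)²*(4 - 5)²))*(-22) = (6 - ½*1/25/(-1)²)*(-22) = (6 - ½*1/25*1)*(-22) = (6 - 1/50)*(-22) = (299/50)*(-22) = -3289/25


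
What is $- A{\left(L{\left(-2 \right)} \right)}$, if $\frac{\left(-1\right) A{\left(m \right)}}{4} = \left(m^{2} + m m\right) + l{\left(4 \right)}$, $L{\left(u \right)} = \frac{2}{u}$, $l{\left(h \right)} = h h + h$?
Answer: $88$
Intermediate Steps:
$l{\left(h \right)} = h + h^{2}$ ($l{\left(h \right)} = h^{2} + h = h + h^{2}$)
$A{\left(m \right)} = -80 - 8 m^{2}$ ($A{\left(m \right)} = - 4 \left(\left(m^{2} + m m\right) + 4 \left(1 + 4\right)\right) = - 4 \left(\left(m^{2} + m^{2}\right) + 4 \cdot 5\right) = - 4 \left(2 m^{2} + 20\right) = - 4 \left(20 + 2 m^{2}\right) = -80 - 8 m^{2}$)
$- A{\left(L{\left(-2 \right)} \right)} = - (-80 - 8 \left(\frac{2}{-2}\right)^{2}) = - (-80 - 8 \left(2 \left(- \frac{1}{2}\right)\right)^{2}) = - (-80 - 8 \left(-1\right)^{2}) = - (-80 - 8) = \left(-1\right) \left(-88\right) = 88$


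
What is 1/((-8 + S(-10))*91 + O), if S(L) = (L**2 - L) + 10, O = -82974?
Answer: -1/72782 ≈ -1.3740e-5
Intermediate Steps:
S(L) = 10 + L**2 - L
1/((-8 + S(-10))*91 + O) = 1/((-8 + (10 + (-10)**2 - 1*(-10)))*91 - 82974) = 1/((-8 + (10 + 100 + 10))*91 - 82974) = 1/((-8 + 120)*91 - 82974) = 1/(112*91 - 82974) = 1/(10192 - 82974) = 1/(-72782) = -1/72782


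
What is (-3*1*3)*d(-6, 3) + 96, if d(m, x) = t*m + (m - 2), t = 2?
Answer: 276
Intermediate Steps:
d(m, x) = -2 + 3*m (d(m, x) = 2*m + (m - 2) = 2*m + (-2 + m) = -2 + 3*m)
(-3*1*3)*d(-6, 3) + 96 = (-3*1*3)*(-2 + 3*(-6)) + 96 = (-3*3)*(-2 - 18) + 96 = -9*(-20) + 96 = 180 + 96 = 276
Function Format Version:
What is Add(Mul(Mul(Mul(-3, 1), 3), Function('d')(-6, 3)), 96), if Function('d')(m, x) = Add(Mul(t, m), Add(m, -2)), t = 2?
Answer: 276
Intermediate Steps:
Function('d')(m, x) = Add(-2, Mul(3, m)) (Function('d')(m, x) = Add(Mul(2, m), Add(m, -2)) = Add(Mul(2, m), Add(-2, m)) = Add(-2, Mul(3, m)))
Add(Mul(Mul(Mul(-3, 1), 3), Function('d')(-6, 3)), 96) = Add(Mul(Mul(Mul(-3, 1), 3), Add(-2, Mul(3, -6))), 96) = Add(Mul(Mul(-3, 3), Add(-2, -18)), 96) = Add(Mul(-9, -20), 96) = Add(180, 96) = 276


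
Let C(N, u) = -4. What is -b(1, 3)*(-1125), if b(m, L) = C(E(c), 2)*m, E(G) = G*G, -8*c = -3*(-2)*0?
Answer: -4500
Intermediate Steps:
c = 0 (c = -(-3*(-2))*0/8 = -3*0/4 = -⅛*0 = 0)
E(G) = G²
b(m, L) = -4*m
-b(1, 3)*(-1125) = -(-4*1)*(-1125) = -(-4)*(-1125) = -1*4500 = -4500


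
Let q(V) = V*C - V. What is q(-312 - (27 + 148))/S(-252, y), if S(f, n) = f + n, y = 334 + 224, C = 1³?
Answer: 0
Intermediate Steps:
C = 1
y = 558
q(V) = 0 (q(V) = V*1 - V = V - V = 0)
q(-312 - (27 + 148))/S(-252, y) = 0/(-252 + 558) = 0/306 = 0*(1/306) = 0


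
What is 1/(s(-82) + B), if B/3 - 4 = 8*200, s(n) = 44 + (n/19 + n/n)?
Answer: 19/92201 ≈ 0.00020607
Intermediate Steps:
s(n) = 45 + n/19 (s(n) = 44 + (n*(1/19) + 1) = 44 + (n/19 + 1) = 44 + (1 + n/19) = 45 + n/19)
B = 4812 (B = 12 + 3*(8*200) = 12 + 3*1600 = 12 + 4800 = 4812)
1/(s(-82) + B) = 1/((45 + (1/19)*(-82)) + 4812) = 1/((45 - 82/19) + 4812) = 1/(773/19 + 4812) = 1/(92201/19) = 19/92201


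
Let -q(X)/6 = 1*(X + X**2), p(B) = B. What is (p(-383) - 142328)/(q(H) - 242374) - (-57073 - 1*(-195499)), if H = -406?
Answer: -170119043693/1228954 ≈ -1.3843e+5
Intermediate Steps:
q(X) = -6*X - 6*X**2 (q(X) = -6*(X + X**2) = -6*X - 6*X**2)
(p(-383) - 142328)/(q(H) - 242374) - (-57073 - 1*(-195499)) = (-383 - 142328)/(-6*(-406)*(1 - 406) - 242374) - (-57073 - 1*(-195499)) = -142711/(-6*(-406)*(-405) - 242374) - (-57073 + 195499) = -142711/(-986580 - 242374) - 1*138426 = -142711/(-1228954) - 138426 = -142711*(-1/1228954) - 138426 = 142711/1228954 - 138426 = -170119043693/1228954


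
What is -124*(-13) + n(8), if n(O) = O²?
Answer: 1676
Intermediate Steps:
-124*(-13) + n(8) = -124*(-13) + 8² = 1612 + 64 = 1676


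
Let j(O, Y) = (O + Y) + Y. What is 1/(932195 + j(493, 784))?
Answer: 1/934256 ≈ 1.0704e-6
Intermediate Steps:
j(O, Y) = O + 2*Y
1/(932195 + j(493, 784)) = 1/(932195 + (493 + 2*784)) = 1/(932195 + (493 + 1568)) = 1/(932195 + 2061) = 1/934256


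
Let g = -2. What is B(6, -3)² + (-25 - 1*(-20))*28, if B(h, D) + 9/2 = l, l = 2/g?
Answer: -439/4 ≈ -109.75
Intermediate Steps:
l = -1 (l = 2/(-2) = 2*(-½) = -1)
B(h, D) = -11/2 (B(h, D) = -9/2 - 1 = -11/2)
B(6, -3)² + (-25 - 1*(-20))*28 = (-11/2)² + (-25 - 1*(-20))*28 = 121/4 + (-25 + 20)*28 = 121/4 - 5*28 = 121/4 - 140 = -439/4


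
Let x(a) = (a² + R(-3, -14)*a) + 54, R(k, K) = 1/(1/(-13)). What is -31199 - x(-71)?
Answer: -37217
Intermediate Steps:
R(k, K) = -13 (R(k, K) = 1/(-1/13) = -13)
x(a) = 54 + a² - 13*a (x(a) = (a² - 13*a) + 54 = 54 + a² - 13*a)
-31199 - x(-71) = -31199 - (54 + (-71)² - 13*(-71)) = -31199 - (54 + 5041 + 923) = -31199 - 1*6018 = -31199 - 6018 = -37217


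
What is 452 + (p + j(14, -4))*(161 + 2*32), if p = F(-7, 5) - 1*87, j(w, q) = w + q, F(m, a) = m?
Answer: -18448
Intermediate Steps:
j(w, q) = q + w
p = -94 (p = -7 - 1*87 = -7 - 87 = -94)
452 + (p + j(14, -4))*(161 + 2*32) = 452 + (-94 + (-4 + 14))*(161 + 2*32) = 452 + (-94 + 10)*(161 + 64) = 452 - 84*225 = 452 - 18900 = -18448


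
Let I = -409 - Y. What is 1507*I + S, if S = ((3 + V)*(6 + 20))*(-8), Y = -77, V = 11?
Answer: -503236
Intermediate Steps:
I = -332 (I = -409 - 1*(-77) = -409 + 77 = -332)
S = -2912 (S = ((3 + 11)*(6 + 20))*(-8) = (14*26)*(-8) = 364*(-8) = -2912)
1507*I + S = 1507*(-332) - 2912 = -500324 - 2912 = -503236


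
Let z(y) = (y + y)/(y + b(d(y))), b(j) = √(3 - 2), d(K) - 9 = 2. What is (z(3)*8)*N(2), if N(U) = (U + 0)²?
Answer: 48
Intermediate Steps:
d(K) = 11 (d(K) = 9 + 2 = 11)
N(U) = U²
b(j) = 1 (b(j) = √1 = 1)
z(y) = 2*y/(1 + y) (z(y) = (y + y)/(y + 1) = (2*y)/(1 + y) = 2*y/(1 + y))
(z(3)*8)*N(2) = ((2*3/(1 + 3))*8)*2² = ((2*3/4)*8)*4 = ((2*3*(¼))*8)*4 = ((3/2)*8)*4 = 12*4 = 48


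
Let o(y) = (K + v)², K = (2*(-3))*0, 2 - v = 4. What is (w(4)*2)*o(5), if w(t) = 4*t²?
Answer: 512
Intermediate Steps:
v = -2 (v = 2 - 1*4 = 2 - 4 = -2)
K = 0 (K = -6*0 = 0)
o(y) = 4 (o(y) = (0 - 2)² = (-2)² = 4)
(w(4)*2)*o(5) = ((4*4²)*2)*4 = ((4*16)*2)*4 = (64*2)*4 = 128*4 = 512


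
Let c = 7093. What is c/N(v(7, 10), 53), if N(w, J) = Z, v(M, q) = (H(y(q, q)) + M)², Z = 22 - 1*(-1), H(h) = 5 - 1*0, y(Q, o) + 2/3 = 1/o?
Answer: 7093/23 ≈ 308.39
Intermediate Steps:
y(Q, o) = -⅔ + 1/o
H(h) = 5 (H(h) = 5 + 0 = 5)
Z = 23 (Z = 22 + 1 = 23)
v(M, q) = (5 + M)²
N(w, J) = 23
c/N(v(7, 10), 53) = 7093/23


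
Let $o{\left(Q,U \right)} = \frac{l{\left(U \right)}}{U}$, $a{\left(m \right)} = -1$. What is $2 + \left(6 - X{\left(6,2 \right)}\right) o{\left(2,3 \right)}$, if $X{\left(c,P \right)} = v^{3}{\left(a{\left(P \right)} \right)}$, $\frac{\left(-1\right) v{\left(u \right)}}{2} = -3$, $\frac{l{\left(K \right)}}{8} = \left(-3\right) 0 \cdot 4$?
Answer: $2$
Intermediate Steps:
$l{\left(K \right)} = 0$ ($l{\left(K \right)} = 8 \left(-3\right) 0 \cdot 4 = 8 \cdot 0 \cdot 4 = 8 \cdot 0 = 0$)
$v{\left(u \right)} = 6$ ($v{\left(u \right)} = \left(-2\right) \left(-3\right) = 6$)
$X{\left(c,P \right)} = 216$ ($X{\left(c,P \right)} = 6^{3} = 216$)
$o{\left(Q,U \right)} = 0$ ($o{\left(Q,U \right)} = \frac{0}{U} = 0$)
$2 + \left(6 - X{\left(6,2 \right)}\right) o{\left(2,3 \right)} = 2 + \left(6 - 216\right) 0 = 2 - 0 = 2 + 0 = 2$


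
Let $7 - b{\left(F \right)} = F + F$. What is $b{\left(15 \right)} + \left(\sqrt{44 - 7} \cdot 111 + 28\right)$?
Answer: $5 + 111 \sqrt{37} \approx 680.19$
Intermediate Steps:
$b{\left(F \right)} = 7 - 2 F$ ($b{\left(F \right)} = 7 - \left(F + F\right) = 7 - 2 F$)
$b{\left(15 \right)} + \left(\sqrt{44 - 7} \cdot 111 + 28\right) = \left(7 - 30\right) + \left(\sqrt{44 - 7} \cdot 111 + 28\right) = \left(7 - 30\right) + \left(\sqrt{37} \cdot 111 + 28\right) = -23 + \left(111 \sqrt{37} + 28\right) = -23 + \left(28 + 111 \sqrt{37}\right) = 5 + 111 \sqrt{37}$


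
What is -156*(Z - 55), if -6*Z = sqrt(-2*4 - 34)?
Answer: 8580 + 26*I*sqrt(42) ≈ 8580.0 + 168.5*I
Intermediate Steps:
Z = -I*sqrt(42)/6 (Z = -sqrt(-2*4 - 34)/6 = -sqrt(-8 - 34)/6 = -I*sqrt(42)/6 ≈ -1.0801*I)
-156*(Z - 55) = -156*(-I*sqrt(42)/6 - 55) = -156*(-55 - I*sqrt(42)/6) = 8580 + 26*I*sqrt(42)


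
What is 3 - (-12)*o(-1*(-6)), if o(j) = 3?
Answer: 39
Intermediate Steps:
3 - (-12)*o(-1*(-6)) = 3 - (-12)*3 = 3 - 12*(-3) = 3 + 36 = 39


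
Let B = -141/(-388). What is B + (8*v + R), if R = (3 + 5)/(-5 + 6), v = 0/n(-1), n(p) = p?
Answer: 3245/388 ≈ 8.3634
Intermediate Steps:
v = 0 (v = 0/(-1) = 0*(-1) = 0)
R = 8 (R = 8/1 = 8*1 = 8)
B = 141/388 (B = -141*(-1/388) = 141/388 ≈ 0.36340)
B + (8*v + R) = 141/388 + (8*0 + 8) = 141/388 + (0 + 8) = 141/388 + 8 = 3245/388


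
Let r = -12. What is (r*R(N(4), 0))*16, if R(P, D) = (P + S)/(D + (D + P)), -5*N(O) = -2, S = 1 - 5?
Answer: 1728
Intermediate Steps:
S = -4
N(O) = 2/5 (N(O) = -1/5*(-2) = 2/5)
R(P, D) = (-4 + P)/(P + 2*D) (R(P, D) = (P - 4)/(D + (D + P)) = (-4 + P)/(P + 2*D))
(r*R(N(4), 0))*16 = -12*(-4 + 2/5)/(2/5 + 2*0)*16 = -12*(-18)/((2/5 + 0)*5)*16 = -12*(-18)/(2/5*5)*16 = -30*(-18)/5*16 = -12*(-9)*16 = 108*16 = 1728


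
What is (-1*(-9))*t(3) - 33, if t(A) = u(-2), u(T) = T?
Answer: -51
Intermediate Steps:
t(A) = -2
(-1*(-9))*t(3) - 33 = -1*(-9)*(-2) - 33 = 9*(-2) - 33 = -18 - 33 = -51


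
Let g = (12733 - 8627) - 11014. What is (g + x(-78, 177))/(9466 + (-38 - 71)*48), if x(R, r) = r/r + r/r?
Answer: -3453/2117 ≈ -1.6311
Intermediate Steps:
g = -6908 (g = 4106 - 11014 = -6908)
x(R, r) = 2 (x(R, r) = 1 + 1 = 2)
(g + x(-78, 177))/(9466 + (-38 - 71)*48) = (-6908 + 2)/(9466 + (-38 - 71)*48) = -6906/(9466 - 109*48) = -6906/(9466 - 5232) = -6906/4234 = -6906*1/4234 = -3453/2117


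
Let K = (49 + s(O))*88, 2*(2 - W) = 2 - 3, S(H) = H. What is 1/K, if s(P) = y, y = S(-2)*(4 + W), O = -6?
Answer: 1/3168 ≈ 0.00031566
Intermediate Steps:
W = 5/2 (W = 2 - (2 - 3)/2 = 2 - ½*(-1) = 2 + ½ = 5/2 ≈ 2.5000)
y = -13 (y = -2*(4 + 5/2) = -2*13/2 = -13)
s(P) = -13
K = 3168 (K = (49 - 13)*88 = 36*88 = 3168)
1/K = 1/3168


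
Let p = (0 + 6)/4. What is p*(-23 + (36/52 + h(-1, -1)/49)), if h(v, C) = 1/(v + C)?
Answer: -85299/2548 ≈ -33.477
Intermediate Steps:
h(v, C) = 1/(C + v)
p = 3/2 (p = (¼)*6 = 3/2 ≈ 1.5000)
p*(-23 + (36/52 + h(-1, -1)/49)) = 3*(-23 + (36/52 + 1/(-1 - 1*49)))/2 = 3*(-23 + (36*(1/52) + (1/49)/(-2)))/2 = 3*(-23 + (9/13 - ½*1/49))/2 = 3*(-23 + (9/13 - 1/98))/2 = 3*(-23 + 869/1274)/2 = (3/2)*(-28433/1274) = -85299/2548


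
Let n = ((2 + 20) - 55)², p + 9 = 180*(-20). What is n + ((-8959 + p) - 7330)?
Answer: -18809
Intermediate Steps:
p = -3609 (p = -9 + 180*(-20) = -9 - 3600 = -3609)
n = 1089 (n = (22 - 55)² = (-33)² = 1089)
n + ((-8959 + p) - 7330) = 1089 + ((-8959 - 3609) - 7330) = 1089 + (-12568 - 7330) = 1089 - 19898 = -18809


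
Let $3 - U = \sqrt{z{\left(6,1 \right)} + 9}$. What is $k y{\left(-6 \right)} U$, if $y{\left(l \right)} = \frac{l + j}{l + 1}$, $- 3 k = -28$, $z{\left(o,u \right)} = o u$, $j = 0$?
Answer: $\frac{168}{5} - \frac{56 \sqrt{15}}{5} \approx -9.7774$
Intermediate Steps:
$U = 3 - \sqrt{15}$ ($U = 3 - \sqrt{6 \cdot 1 + 9} = 3 - \sqrt{6 + 9} = 3 - \sqrt{15} \approx -0.87298$)
$k = \frac{28}{3}$ ($k = \left(- \frac{1}{3}\right) \left(-28\right) = \frac{28}{3} \approx 9.3333$)
$y{\left(l \right)} = \frac{l}{1 + l}$ ($y{\left(l \right)} = \frac{l + 0}{l + 1} = \frac{l}{1 + l}$)
$k y{\left(-6 \right)} U = \frac{28 \left(- \frac{6}{1 - 6}\right)}{3} \left(3 - \sqrt{15}\right) = \frac{28 \left(- \frac{6}{-5}\right)}{3} \left(3 - \sqrt{15}\right) = \frac{28 \left(\left(-6\right) \left(- \frac{1}{5}\right)\right)}{3} \left(3 - \sqrt{15}\right) = \frac{28}{3} \cdot \frac{6}{5} \left(3 - \sqrt{15}\right) = \frac{56 \left(3 - \sqrt{15}\right)}{5} = \frac{168}{5} - \frac{56 \sqrt{15}}{5}$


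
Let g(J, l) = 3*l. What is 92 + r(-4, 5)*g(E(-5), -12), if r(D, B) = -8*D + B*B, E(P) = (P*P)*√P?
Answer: -1960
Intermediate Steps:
E(P) = P^(5/2) (E(P) = P²*√P = P^(5/2))
r(D, B) = B² - 8*D (r(D, B) = -8*D + B² = B² - 8*D)
92 + r(-4, 5)*g(E(-5), -12) = 92 + (5² - 8*(-4))*(3*(-12)) = 92 + (25 + 32)*(-36) = 92 + 57*(-36) = 92 - 2052 = -1960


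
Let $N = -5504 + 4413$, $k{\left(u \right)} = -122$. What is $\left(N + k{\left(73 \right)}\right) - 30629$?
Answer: $-31842$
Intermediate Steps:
$N = -1091$
$\left(N + k{\left(73 \right)}\right) - 30629 = \left(-1091 - 122\right) - 30629 = -1213 - 30629 = -31842$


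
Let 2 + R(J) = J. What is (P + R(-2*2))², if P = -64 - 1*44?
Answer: 12996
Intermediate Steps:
P = -108 (P = -64 - 44 = -108)
R(J) = -2 + J
(P + R(-2*2))² = (-108 + (-2 - 2*2))² = (-108 + (-2 - 4))² = (-108 - 6)² = (-114)² = 12996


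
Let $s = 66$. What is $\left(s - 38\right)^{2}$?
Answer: $784$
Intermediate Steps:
$\left(s - 38\right)^{2} = \left(66 - 38\right)^{2} = 28^{2} = 784$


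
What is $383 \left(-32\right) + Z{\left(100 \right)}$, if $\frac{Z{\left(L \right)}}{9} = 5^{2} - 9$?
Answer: $-12112$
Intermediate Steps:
$Z{\left(L \right)} = 144$ ($Z{\left(L \right)} = 9 \left(5^{2} - 9\right) = 9 \left(25 - 9\right) = 9 \cdot 16 = 144$)
$383 \left(-32\right) + Z{\left(100 \right)} = 383 \left(-32\right) + 144 = -12256 + 144 = -12112$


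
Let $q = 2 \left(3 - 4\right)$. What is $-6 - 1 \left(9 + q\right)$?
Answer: $-13$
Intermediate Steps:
$q = -2$ ($q = 2 \left(-1\right) = -2$)
$-6 - 1 \left(9 + q\right) = -6 - 1 \left(9 - 2\right) = -6 - 1 \cdot 7 = -6 - 7 = -13$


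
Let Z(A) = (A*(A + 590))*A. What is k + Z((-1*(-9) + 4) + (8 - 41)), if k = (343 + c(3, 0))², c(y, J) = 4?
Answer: 348409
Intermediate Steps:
Z(A) = A²*(590 + A) (Z(A) = (A*(590 + A))*A = A²*(590 + A))
k = 120409 (k = (343 + 4)² = 347² = 120409)
k + Z((-1*(-9) + 4) + (8 - 41)) = 120409 + ((-1*(-9) + 4) + (8 - 41))²*(590 + ((-1*(-9) + 4) + (8 - 41))) = 120409 + ((9 + 4) - 33)²*(590 + ((9 + 4) - 33)) = 120409 + (13 - 33)²*(590 + (13 - 33)) = 120409 + (-20)²*(590 - 20) = 120409 + 400*570 = 120409 + 228000 = 348409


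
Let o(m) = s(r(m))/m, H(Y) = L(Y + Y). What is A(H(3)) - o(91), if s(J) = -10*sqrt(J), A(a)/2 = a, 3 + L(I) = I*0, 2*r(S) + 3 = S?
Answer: -6 + 20*sqrt(11)/91 ≈ -5.2711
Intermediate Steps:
r(S) = -3/2 + S/2
L(I) = -3 (L(I) = -3 + I*0 = -3 + 0 = -3)
H(Y) = -3
A(a) = 2*a
o(m) = -10*sqrt(-3/2 + m/2)/m (o(m) = (-10*sqrt(-3/2 + m/2))/m = -10*sqrt(-3/2 + m/2)/m)
A(H(3)) - o(91) = 2*(-3) - (-5)*sqrt(-6 + 2*91)/91 = -6 - (-5)*sqrt(-6 + 182)/91 = -6 - (-5)*sqrt(176)/91 = -6 - (-5)*4*sqrt(11)/91 = -6 - (-20)*sqrt(11)/91 = -6 + 20*sqrt(11)/91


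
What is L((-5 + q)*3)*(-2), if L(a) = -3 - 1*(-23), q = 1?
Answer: -40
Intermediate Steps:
L(a) = 20 (L(a) = -3 + 23 = 20)
L((-5 + q)*3)*(-2) = 20*(-2) = -40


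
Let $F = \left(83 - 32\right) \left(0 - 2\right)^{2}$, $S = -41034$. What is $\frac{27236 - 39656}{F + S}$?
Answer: $\frac{414}{1361} \approx 0.30419$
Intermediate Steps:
$F = 204$ ($F = 51 \left(-2\right)^{2} = 51 \cdot 4 = 204$)
$\frac{27236 - 39656}{F + S} = \frac{27236 - 39656}{204 - 41034} = - \frac{12420}{-40830} = \left(-12420\right) \left(- \frac{1}{40830}\right) = \frac{414}{1361}$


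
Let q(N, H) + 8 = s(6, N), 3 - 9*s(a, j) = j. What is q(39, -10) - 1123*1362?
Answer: -1529538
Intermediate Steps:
s(a, j) = 1/3 - j/9
q(N, H) = -23/3 - N/9 (q(N, H) = -8 + (1/3 - N/9) = -23/3 - N/9)
q(39, -10) - 1123*1362 = (-23/3 - 1/9*39) - 1123*1362 = (-23/3 - 13/3) - 1529526 = -12 - 1529526 = -1529538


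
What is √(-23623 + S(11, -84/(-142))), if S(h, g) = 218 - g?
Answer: I*√117987587/71 ≈ 152.99*I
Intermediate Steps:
√(-23623 + S(11, -84/(-142))) = √(-23623 + (218 - (-84)/(-142))) = √(-23623 + (218 - (-84)*(-1)/142)) = √(-23623 + (218 - 1*42/71)) = √(-23623 + (218 - 42/71)) = √(-23623 + 15436/71) = √(-1661797/71) = I*√117987587/71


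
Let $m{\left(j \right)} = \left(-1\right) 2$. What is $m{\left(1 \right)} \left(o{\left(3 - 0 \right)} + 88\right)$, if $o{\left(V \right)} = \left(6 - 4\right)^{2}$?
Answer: $-184$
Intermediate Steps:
$m{\left(j \right)} = -2$
$o{\left(V \right)} = 4$ ($o{\left(V \right)} = 2^{2} = 4$)
$m{\left(1 \right)} \left(o{\left(3 - 0 \right)} + 88\right) = - 2 \left(4 + 88\right) = \left(-2\right) 92 = -184$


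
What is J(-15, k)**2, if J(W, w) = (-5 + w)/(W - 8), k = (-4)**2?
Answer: 121/529 ≈ 0.22873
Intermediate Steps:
k = 16
J(W, w) = (-5 + w)/(-8 + W)
J(-15, k)**2 = ((-5 + 16)/(-8 - 15))**2 = (11/(-23))**2 = (-1/23*11)**2 = (-11/23)**2 = 121/529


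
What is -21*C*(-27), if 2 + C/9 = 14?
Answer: 61236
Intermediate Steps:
C = 108 (C = -18 + 9*14 = -18 + 126 = 108)
-21*C*(-27) = -21*108*(-27) = -2268*(-27) = 61236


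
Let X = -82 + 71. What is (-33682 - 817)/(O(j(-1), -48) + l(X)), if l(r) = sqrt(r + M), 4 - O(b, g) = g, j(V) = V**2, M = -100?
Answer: -1793948/2815 + 34499*I*sqrt(111)/2815 ≈ -637.28 + 129.12*I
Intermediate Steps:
X = -11
O(b, g) = 4 - g
l(r) = sqrt(-100 + r) (l(r) = sqrt(r - 100) = sqrt(-100 + r))
(-33682 - 817)/(O(j(-1), -48) + l(X)) = (-33682 - 817)/((4 - 1*(-48)) + sqrt(-100 - 11)) = -34499/((4 + 48) + sqrt(-111)) = -34499/(52 + I*sqrt(111))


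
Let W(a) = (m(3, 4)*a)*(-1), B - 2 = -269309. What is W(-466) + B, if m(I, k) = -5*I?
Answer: -276297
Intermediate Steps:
B = -269307 (B = 2 - 269309 = -269307)
W(a) = 15*a (W(a) = ((-5*3)*a)*(-1) = -15*a*(-1) = 15*a)
W(-466) + B = 15*(-466) - 269307 = -6990 - 269307 = -276297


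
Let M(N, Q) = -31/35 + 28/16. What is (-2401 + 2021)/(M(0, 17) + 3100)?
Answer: -53200/434121 ≈ -0.12255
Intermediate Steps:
M(N, Q) = 121/140 (M(N, Q) = -31*1/35 + 28*(1/16) = -31/35 + 7/4 = 121/140)
(-2401 + 2021)/(M(0, 17) + 3100) = (-2401 + 2021)/(121/140 + 3100) = -380/434121/140 = -380*140/434121 = -53200/434121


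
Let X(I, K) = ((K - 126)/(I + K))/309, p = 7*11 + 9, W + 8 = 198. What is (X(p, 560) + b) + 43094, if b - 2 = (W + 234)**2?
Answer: 22244185921/99807 ≈ 2.2287e+5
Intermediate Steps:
W = 190 (W = -8 + 198 = 190)
p = 86 (p = 77 + 9 = 86)
b = 179778 (b = 2 + (190 + 234)**2 = 2 + 424**2 = 2 + 179776 = 179778)
X(I, K) = (-126 + K)/(309*(I + K)) (X(I, K) = ((-126 + K)/(I + K))*(1/309) = (-126 + K)/(309*(I + K)))
(X(p, 560) + b) + 43094 = ((-126 + 560)/(309*(86 + 560)) + 179778) + 43094 = ((1/309)*434/646 + 179778) + 43094 = ((1/309)*(1/646)*434 + 179778) + 43094 = (217/99807 + 179778) + 43094 = 17943103063/99807 + 43094 = 22244185921/99807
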